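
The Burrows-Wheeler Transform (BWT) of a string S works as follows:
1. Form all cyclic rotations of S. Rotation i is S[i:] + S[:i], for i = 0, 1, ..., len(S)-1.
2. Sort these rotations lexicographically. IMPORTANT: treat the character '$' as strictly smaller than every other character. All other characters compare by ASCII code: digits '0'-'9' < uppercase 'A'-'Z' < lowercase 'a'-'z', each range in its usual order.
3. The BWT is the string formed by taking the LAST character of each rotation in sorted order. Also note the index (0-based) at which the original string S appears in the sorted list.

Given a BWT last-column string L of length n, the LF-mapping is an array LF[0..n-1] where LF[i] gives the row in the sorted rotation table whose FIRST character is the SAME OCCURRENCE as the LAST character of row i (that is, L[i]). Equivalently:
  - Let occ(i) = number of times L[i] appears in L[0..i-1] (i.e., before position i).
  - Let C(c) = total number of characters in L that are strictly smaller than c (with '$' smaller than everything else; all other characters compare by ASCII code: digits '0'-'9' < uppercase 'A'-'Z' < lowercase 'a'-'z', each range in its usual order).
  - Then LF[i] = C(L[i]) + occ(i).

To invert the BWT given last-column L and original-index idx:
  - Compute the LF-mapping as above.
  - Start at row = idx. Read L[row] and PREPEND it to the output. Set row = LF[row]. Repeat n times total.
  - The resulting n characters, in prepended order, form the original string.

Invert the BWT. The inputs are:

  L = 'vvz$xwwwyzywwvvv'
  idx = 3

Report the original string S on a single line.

Answer: vywywwwvzwxvzvv$

Derivation:
LF mapping: 1 2 14 0 11 6 7 8 12 15 13 9 10 3 4 5
Walk LF starting at row 3, prepending L[row]:
  step 1: row=3, L[3]='$', prepend. Next row=LF[3]=0
  step 2: row=0, L[0]='v', prepend. Next row=LF[0]=1
  step 3: row=1, L[1]='v', prepend. Next row=LF[1]=2
  step 4: row=2, L[2]='z', prepend. Next row=LF[2]=14
  step 5: row=14, L[14]='v', prepend. Next row=LF[14]=4
  step 6: row=4, L[4]='x', prepend. Next row=LF[4]=11
  step 7: row=11, L[11]='w', prepend. Next row=LF[11]=9
  step 8: row=9, L[9]='z', prepend. Next row=LF[9]=15
  step 9: row=15, L[15]='v', prepend. Next row=LF[15]=5
  step 10: row=5, L[5]='w', prepend. Next row=LF[5]=6
  step 11: row=6, L[6]='w', prepend. Next row=LF[6]=7
  step 12: row=7, L[7]='w', prepend. Next row=LF[7]=8
  step 13: row=8, L[8]='y', prepend. Next row=LF[8]=12
  step 14: row=12, L[12]='w', prepend. Next row=LF[12]=10
  step 15: row=10, L[10]='y', prepend. Next row=LF[10]=13
  step 16: row=13, L[13]='v', prepend. Next row=LF[13]=3
Reversed output: vywywwwvzwxvzvv$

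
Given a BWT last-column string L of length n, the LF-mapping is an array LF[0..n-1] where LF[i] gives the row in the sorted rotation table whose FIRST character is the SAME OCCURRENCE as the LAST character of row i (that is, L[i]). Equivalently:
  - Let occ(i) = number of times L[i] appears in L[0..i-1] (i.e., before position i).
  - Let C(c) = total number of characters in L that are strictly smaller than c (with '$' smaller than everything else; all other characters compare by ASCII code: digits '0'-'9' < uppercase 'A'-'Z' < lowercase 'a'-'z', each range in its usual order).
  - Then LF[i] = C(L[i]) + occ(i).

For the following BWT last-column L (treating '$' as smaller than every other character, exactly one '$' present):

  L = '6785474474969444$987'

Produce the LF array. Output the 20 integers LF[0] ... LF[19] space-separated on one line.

Char counts: '$':1, '4':7, '5':1, '6':2, '7':4, '8':2, '9':3
C (first-col start): C('$')=0, C('4')=1, C('5')=8, C('6')=9, C('7')=11, C('8')=15, C('9')=17
L[0]='6': occ=0, LF[0]=C('6')+0=9+0=9
L[1]='7': occ=0, LF[1]=C('7')+0=11+0=11
L[2]='8': occ=0, LF[2]=C('8')+0=15+0=15
L[3]='5': occ=0, LF[3]=C('5')+0=8+0=8
L[4]='4': occ=0, LF[4]=C('4')+0=1+0=1
L[5]='7': occ=1, LF[5]=C('7')+1=11+1=12
L[6]='4': occ=1, LF[6]=C('4')+1=1+1=2
L[7]='4': occ=2, LF[7]=C('4')+2=1+2=3
L[8]='7': occ=2, LF[8]=C('7')+2=11+2=13
L[9]='4': occ=3, LF[9]=C('4')+3=1+3=4
L[10]='9': occ=0, LF[10]=C('9')+0=17+0=17
L[11]='6': occ=1, LF[11]=C('6')+1=9+1=10
L[12]='9': occ=1, LF[12]=C('9')+1=17+1=18
L[13]='4': occ=4, LF[13]=C('4')+4=1+4=5
L[14]='4': occ=5, LF[14]=C('4')+5=1+5=6
L[15]='4': occ=6, LF[15]=C('4')+6=1+6=7
L[16]='$': occ=0, LF[16]=C('$')+0=0+0=0
L[17]='9': occ=2, LF[17]=C('9')+2=17+2=19
L[18]='8': occ=1, LF[18]=C('8')+1=15+1=16
L[19]='7': occ=3, LF[19]=C('7')+3=11+3=14

Answer: 9 11 15 8 1 12 2 3 13 4 17 10 18 5 6 7 0 19 16 14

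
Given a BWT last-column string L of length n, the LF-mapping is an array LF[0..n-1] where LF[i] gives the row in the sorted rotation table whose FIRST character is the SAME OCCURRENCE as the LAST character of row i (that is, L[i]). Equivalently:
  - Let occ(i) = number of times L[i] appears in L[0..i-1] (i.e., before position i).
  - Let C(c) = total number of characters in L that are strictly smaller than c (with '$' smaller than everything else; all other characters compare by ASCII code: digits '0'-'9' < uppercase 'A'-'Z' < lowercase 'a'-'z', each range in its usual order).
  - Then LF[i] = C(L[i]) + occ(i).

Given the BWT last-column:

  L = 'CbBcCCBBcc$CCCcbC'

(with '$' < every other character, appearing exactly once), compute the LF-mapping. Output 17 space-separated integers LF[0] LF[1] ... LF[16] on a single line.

Char counts: '$':1, 'B':3, 'C':7, 'b':2, 'c':4
C (first-col start): C('$')=0, C('B')=1, C('C')=4, C('b')=11, C('c')=13
L[0]='C': occ=0, LF[0]=C('C')+0=4+0=4
L[1]='b': occ=0, LF[1]=C('b')+0=11+0=11
L[2]='B': occ=0, LF[2]=C('B')+0=1+0=1
L[3]='c': occ=0, LF[3]=C('c')+0=13+0=13
L[4]='C': occ=1, LF[4]=C('C')+1=4+1=5
L[5]='C': occ=2, LF[5]=C('C')+2=4+2=6
L[6]='B': occ=1, LF[6]=C('B')+1=1+1=2
L[7]='B': occ=2, LF[7]=C('B')+2=1+2=3
L[8]='c': occ=1, LF[8]=C('c')+1=13+1=14
L[9]='c': occ=2, LF[9]=C('c')+2=13+2=15
L[10]='$': occ=0, LF[10]=C('$')+0=0+0=0
L[11]='C': occ=3, LF[11]=C('C')+3=4+3=7
L[12]='C': occ=4, LF[12]=C('C')+4=4+4=8
L[13]='C': occ=5, LF[13]=C('C')+5=4+5=9
L[14]='c': occ=3, LF[14]=C('c')+3=13+3=16
L[15]='b': occ=1, LF[15]=C('b')+1=11+1=12
L[16]='C': occ=6, LF[16]=C('C')+6=4+6=10

Answer: 4 11 1 13 5 6 2 3 14 15 0 7 8 9 16 12 10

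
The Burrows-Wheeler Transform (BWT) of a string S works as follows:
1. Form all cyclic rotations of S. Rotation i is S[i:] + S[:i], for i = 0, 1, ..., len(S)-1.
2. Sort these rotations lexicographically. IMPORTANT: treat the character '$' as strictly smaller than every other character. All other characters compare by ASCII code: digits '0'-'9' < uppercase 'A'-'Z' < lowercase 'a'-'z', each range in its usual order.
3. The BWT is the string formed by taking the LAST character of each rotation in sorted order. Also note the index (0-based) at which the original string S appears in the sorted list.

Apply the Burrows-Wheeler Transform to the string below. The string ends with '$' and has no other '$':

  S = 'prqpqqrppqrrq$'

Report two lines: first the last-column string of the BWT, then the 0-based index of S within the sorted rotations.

Answer: qrqp$rrpqpqrpq
4

Derivation:
All 14 rotations (rotation i = S[i:]+S[:i]):
  rot[0] = prqpqqrppqrrq$
  rot[1] = rqpqqrppqrrq$p
  rot[2] = qpqqrppqrrq$pr
  rot[3] = pqqrppqrrq$prq
  rot[4] = qqrppqrrq$prqp
  rot[5] = qrppqrrq$prqpq
  rot[6] = rppqrrq$prqpqq
  rot[7] = ppqrrq$prqpqqr
  rot[8] = pqrrq$prqpqqrp
  rot[9] = qrrq$prqpqqrpp
  rot[10] = rrq$prqpqqrppq
  rot[11] = rq$prqpqqrppqr
  rot[12] = q$prqpqqrppqrr
  rot[13] = $prqpqqrppqrrq
Sorted (with $ < everything):
  sorted[0] = $prqpqqrppqrrq  (last char: 'q')
  sorted[1] = ppqrrq$prqpqqr  (last char: 'r')
  sorted[2] = pqqrppqrrq$prq  (last char: 'q')
  sorted[3] = pqrrq$prqpqqrp  (last char: 'p')
  sorted[4] = prqpqqrppqrrq$  (last char: '$')
  sorted[5] = q$prqpqqrppqrr  (last char: 'r')
  sorted[6] = qpqqrppqrrq$pr  (last char: 'r')
  sorted[7] = qqrppqrrq$prqp  (last char: 'p')
  sorted[8] = qrppqrrq$prqpq  (last char: 'q')
  sorted[9] = qrrq$prqpqqrpp  (last char: 'p')
  sorted[10] = rppqrrq$prqpqq  (last char: 'q')
  sorted[11] = rq$prqpqqrppqr  (last char: 'r')
  sorted[12] = rqpqqrppqrrq$p  (last char: 'p')
  sorted[13] = rrq$prqpqqrppq  (last char: 'q')
Last column: qrqp$rrpqpqrpq
Original string S is at sorted index 4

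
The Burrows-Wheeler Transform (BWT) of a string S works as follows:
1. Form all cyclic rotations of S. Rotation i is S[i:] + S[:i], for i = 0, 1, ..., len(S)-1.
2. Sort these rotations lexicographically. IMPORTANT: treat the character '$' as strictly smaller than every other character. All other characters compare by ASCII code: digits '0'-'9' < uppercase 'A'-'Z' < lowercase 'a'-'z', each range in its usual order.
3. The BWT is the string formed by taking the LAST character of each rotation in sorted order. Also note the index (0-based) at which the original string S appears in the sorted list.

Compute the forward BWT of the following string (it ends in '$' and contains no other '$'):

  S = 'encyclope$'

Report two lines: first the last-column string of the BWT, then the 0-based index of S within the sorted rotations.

All 10 rotations (rotation i = S[i:]+S[:i]):
  rot[0] = encyclope$
  rot[1] = ncyclope$e
  rot[2] = cyclope$en
  rot[3] = yclope$enc
  rot[4] = clope$ency
  rot[5] = lope$encyc
  rot[6] = ope$encycl
  rot[7] = pe$encyclo
  rot[8] = e$encyclop
  rot[9] = $encyclope
Sorted (with $ < everything):
  sorted[0] = $encyclope  (last char: 'e')
  sorted[1] = clope$ency  (last char: 'y')
  sorted[2] = cyclope$en  (last char: 'n')
  sorted[3] = e$encyclop  (last char: 'p')
  sorted[4] = encyclope$  (last char: '$')
  sorted[5] = lope$encyc  (last char: 'c')
  sorted[6] = ncyclope$e  (last char: 'e')
  sorted[7] = ope$encycl  (last char: 'l')
  sorted[8] = pe$encyclo  (last char: 'o')
  sorted[9] = yclope$enc  (last char: 'c')
Last column: eynp$celoc
Original string S is at sorted index 4

Answer: eynp$celoc
4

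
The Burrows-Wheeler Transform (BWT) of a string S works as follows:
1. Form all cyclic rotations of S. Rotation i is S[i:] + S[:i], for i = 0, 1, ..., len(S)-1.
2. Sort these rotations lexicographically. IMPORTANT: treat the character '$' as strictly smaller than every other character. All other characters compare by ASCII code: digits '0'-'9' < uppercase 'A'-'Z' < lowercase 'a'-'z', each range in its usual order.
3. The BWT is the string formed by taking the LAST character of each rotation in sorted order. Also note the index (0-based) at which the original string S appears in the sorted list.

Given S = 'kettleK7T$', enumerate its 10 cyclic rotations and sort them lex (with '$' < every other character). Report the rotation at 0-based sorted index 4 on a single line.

Answer: eK7T$kettl

Derivation:
All 10 rotations (rotation i = S[i:]+S[:i]):
  rot[0] = kettleK7T$
  rot[1] = ettleK7T$k
  rot[2] = ttleK7T$ke
  rot[3] = tleK7T$ket
  rot[4] = leK7T$kett
  rot[5] = eK7T$kettl
  rot[6] = K7T$kettle
  rot[7] = 7T$kettleK
  rot[8] = T$kettleK7
  rot[9] = $kettleK7T
Sorted (with $ < everything):
  sorted[0] = $kettleK7T
  sorted[1] = 7T$kettleK
  sorted[2] = K7T$kettle
  sorted[3] = T$kettleK7
  sorted[4] = eK7T$kettl
  sorted[5] = ettleK7T$k
  sorted[6] = kettleK7T$
  sorted[7] = leK7T$kett
  sorted[8] = tleK7T$ket
  sorted[9] = ttleK7T$ke
sorted[4] = eK7T$kettl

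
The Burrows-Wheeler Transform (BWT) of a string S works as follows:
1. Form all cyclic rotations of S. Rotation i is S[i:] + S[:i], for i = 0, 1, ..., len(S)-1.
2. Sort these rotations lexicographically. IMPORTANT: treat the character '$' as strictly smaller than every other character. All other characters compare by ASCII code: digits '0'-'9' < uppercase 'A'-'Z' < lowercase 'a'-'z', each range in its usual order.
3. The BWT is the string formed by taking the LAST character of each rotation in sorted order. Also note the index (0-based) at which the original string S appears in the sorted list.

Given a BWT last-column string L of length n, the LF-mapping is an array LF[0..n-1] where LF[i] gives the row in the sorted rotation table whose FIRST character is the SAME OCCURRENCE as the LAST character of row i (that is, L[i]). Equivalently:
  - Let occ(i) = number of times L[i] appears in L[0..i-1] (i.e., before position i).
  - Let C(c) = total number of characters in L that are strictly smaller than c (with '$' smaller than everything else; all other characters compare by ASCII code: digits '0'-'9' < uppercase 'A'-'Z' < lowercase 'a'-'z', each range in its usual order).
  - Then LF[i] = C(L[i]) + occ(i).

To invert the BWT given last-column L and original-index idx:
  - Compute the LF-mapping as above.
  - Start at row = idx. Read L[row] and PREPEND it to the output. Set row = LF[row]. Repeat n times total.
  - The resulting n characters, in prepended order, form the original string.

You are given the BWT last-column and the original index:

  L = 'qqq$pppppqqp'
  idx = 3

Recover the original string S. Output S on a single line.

LF mapping: 7 8 9 0 1 2 3 4 5 10 11 6
Walk LF starting at row 3, prepending L[row]:
  step 1: row=3, L[3]='$', prepend. Next row=LF[3]=0
  step 2: row=0, L[0]='q', prepend. Next row=LF[0]=7
  step 3: row=7, L[7]='p', prepend. Next row=LF[7]=4
  step 4: row=4, L[4]='p', prepend. Next row=LF[4]=1
  step 5: row=1, L[1]='q', prepend. Next row=LF[1]=8
  step 6: row=8, L[8]='p', prepend. Next row=LF[8]=5
  step 7: row=5, L[5]='p', prepend. Next row=LF[5]=2
  step 8: row=2, L[2]='q', prepend. Next row=LF[2]=9
  step 9: row=9, L[9]='q', prepend. Next row=LF[9]=10
  step 10: row=10, L[10]='q', prepend. Next row=LF[10]=11
  step 11: row=11, L[11]='p', prepend. Next row=LF[11]=6
  step 12: row=6, L[6]='p', prepend. Next row=LF[6]=3
Reversed output: ppqqqppqppq$

Answer: ppqqqppqppq$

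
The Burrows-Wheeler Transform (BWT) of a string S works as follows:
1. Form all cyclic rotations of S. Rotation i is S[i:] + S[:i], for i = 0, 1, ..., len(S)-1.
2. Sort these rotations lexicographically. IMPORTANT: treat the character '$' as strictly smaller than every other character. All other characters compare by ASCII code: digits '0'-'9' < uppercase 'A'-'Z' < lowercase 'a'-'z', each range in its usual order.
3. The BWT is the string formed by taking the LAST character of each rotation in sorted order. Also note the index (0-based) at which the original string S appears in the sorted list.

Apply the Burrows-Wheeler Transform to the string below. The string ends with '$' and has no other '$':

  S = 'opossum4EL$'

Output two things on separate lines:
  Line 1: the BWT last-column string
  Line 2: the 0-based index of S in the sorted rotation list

Answer: Lm4Eu$pooss
5

Derivation:
All 11 rotations (rotation i = S[i:]+S[:i]):
  rot[0] = opossum4EL$
  rot[1] = possum4EL$o
  rot[2] = ossum4EL$op
  rot[3] = ssum4EL$opo
  rot[4] = sum4EL$opos
  rot[5] = um4EL$oposs
  rot[6] = m4EL$opossu
  rot[7] = 4EL$opossum
  rot[8] = EL$opossum4
  rot[9] = L$opossum4E
  rot[10] = $opossum4EL
Sorted (with $ < everything):
  sorted[0] = $opossum4EL  (last char: 'L')
  sorted[1] = 4EL$opossum  (last char: 'm')
  sorted[2] = EL$opossum4  (last char: '4')
  sorted[3] = L$opossum4E  (last char: 'E')
  sorted[4] = m4EL$opossu  (last char: 'u')
  sorted[5] = opossum4EL$  (last char: '$')
  sorted[6] = ossum4EL$op  (last char: 'p')
  sorted[7] = possum4EL$o  (last char: 'o')
  sorted[8] = ssum4EL$opo  (last char: 'o')
  sorted[9] = sum4EL$opos  (last char: 's')
  sorted[10] = um4EL$oposs  (last char: 's')
Last column: Lm4Eu$pooss
Original string S is at sorted index 5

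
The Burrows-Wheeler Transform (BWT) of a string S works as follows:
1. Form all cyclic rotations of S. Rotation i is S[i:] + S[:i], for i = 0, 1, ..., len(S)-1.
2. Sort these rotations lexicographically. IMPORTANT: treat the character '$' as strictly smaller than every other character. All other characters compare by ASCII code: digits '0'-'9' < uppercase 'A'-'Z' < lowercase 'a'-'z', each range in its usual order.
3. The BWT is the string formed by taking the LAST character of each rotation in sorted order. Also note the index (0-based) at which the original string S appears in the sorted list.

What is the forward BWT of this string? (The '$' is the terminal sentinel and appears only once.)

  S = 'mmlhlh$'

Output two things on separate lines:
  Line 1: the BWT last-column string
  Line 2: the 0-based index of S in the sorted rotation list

Answer: hllhmm$
6

Derivation:
All 7 rotations (rotation i = S[i:]+S[:i]):
  rot[0] = mmlhlh$
  rot[1] = mlhlh$m
  rot[2] = lhlh$mm
  rot[3] = hlh$mml
  rot[4] = lh$mmlh
  rot[5] = h$mmlhl
  rot[6] = $mmlhlh
Sorted (with $ < everything):
  sorted[0] = $mmlhlh  (last char: 'h')
  sorted[1] = h$mmlhl  (last char: 'l')
  sorted[2] = hlh$mml  (last char: 'l')
  sorted[3] = lh$mmlh  (last char: 'h')
  sorted[4] = lhlh$mm  (last char: 'm')
  sorted[5] = mlhlh$m  (last char: 'm')
  sorted[6] = mmlhlh$  (last char: '$')
Last column: hllhmm$
Original string S is at sorted index 6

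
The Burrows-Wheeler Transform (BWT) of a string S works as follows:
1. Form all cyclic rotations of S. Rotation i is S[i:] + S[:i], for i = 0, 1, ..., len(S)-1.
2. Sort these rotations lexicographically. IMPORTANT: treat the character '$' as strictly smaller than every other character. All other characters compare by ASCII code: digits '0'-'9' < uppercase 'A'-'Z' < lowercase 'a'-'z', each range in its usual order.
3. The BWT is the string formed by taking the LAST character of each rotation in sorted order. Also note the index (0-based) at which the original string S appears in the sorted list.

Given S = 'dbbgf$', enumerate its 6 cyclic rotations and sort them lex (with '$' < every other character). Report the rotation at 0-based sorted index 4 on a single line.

Answer: f$dbbg

Derivation:
All 6 rotations (rotation i = S[i:]+S[:i]):
  rot[0] = dbbgf$
  rot[1] = bbgf$d
  rot[2] = bgf$db
  rot[3] = gf$dbb
  rot[4] = f$dbbg
  rot[5] = $dbbgf
Sorted (with $ < everything):
  sorted[0] = $dbbgf
  sorted[1] = bbgf$d
  sorted[2] = bgf$db
  sorted[3] = dbbgf$
  sorted[4] = f$dbbg
  sorted[5] = gf$dbb
sorted[4] = f$dbbg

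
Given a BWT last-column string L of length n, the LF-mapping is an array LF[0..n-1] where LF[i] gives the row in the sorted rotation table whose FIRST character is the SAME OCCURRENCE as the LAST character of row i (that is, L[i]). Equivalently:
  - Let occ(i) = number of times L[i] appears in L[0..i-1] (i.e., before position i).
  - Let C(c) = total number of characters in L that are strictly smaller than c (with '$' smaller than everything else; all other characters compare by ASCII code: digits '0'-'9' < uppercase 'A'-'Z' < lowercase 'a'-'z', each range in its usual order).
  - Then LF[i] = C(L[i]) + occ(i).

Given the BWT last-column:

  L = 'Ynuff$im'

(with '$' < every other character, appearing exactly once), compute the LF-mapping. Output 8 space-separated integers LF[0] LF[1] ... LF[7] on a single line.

Char counts: '$':1, 'Y':1, 'f':2, 'i':1, 'm':1, 'n':1, 'u':1
C (first-col start): C('$')=0, C('Y')=1, C('f')=2, C('i')=4, C('m')=5, C('n')=6, C('u')=7
L[0]='Y': occ=0, LF[0]=C('Y')+0=1+0=1
L[1]='n': occ=0, LF[1]=C('n')+0=6+0=6
L[2]='u': occ=0, LF[2]=C('u')+0=7+0=7
L[3]='f': occ=0, LF[3]=C('f')+0=2+0=2
L[4]='f': occ=1, LF[4]=C('f')+1=2+1=3
L[5]='$': occ=0, LF[5]=C('$')+0=0+0=0
L[6]='i': occ=0, LF[6]=C('i')+0=4+0=4
L[7]='m': occ=0, LF[7]=C('m')+0=5+0=5

Answer: 1 6 7 2 3 0 4 5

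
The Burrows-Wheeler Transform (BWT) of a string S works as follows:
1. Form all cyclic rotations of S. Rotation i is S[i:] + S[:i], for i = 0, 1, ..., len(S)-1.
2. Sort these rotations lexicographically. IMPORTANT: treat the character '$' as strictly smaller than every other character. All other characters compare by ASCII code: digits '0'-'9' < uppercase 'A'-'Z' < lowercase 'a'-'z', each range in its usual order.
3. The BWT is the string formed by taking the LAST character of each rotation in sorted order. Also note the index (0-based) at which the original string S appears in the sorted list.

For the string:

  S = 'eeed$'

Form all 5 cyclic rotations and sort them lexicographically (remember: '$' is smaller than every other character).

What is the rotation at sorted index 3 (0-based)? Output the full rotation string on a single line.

Answer: eed$e

Derivation:
All 5 rotations (rotation i = S[i:]+S[:i]):
  rot[0] = eeed$
  rot[1] = eed$e
  rot[2] = ed$ee
  rot[3] = d$eee
  rot[4] = $eeed
Sorted (with $ < everything):
  sorted[0] = $eeed
  sorted[1] = d$eee
  sorted[2] = ed$ee
  sorted[3] = eed$e
  sorted[4] = eeed$
sorted[3] = eed$e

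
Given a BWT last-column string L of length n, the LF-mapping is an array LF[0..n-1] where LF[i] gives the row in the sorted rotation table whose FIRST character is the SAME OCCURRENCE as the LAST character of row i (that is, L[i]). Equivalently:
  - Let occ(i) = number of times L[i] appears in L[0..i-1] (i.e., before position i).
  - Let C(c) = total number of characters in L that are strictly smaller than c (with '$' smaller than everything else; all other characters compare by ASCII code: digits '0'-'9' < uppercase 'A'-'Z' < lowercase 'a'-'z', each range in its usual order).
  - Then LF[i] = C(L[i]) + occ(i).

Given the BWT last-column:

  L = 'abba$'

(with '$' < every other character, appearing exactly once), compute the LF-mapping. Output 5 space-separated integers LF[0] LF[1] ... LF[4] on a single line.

Char counts: '$':1, 'a':2, 'b':2
C (first-col start): C('$')=0, C('a')=1, C('b')=3
L[0]='a': occ=0, LF[0]=C('a')+0=1+0=1
L[1]='b': occ=0, LF[1]=C('b')+0=3+0=3
L[2]='b': occ=1, LF[2]=C('b')+1=3+1=4
L[3]='a': occ=1, LF[3]=C('a')+1=1+1=2
L[4]='$': occ=0, LF[4]=C('$')+0=0+0=0

Answer: 1 3 4 2 0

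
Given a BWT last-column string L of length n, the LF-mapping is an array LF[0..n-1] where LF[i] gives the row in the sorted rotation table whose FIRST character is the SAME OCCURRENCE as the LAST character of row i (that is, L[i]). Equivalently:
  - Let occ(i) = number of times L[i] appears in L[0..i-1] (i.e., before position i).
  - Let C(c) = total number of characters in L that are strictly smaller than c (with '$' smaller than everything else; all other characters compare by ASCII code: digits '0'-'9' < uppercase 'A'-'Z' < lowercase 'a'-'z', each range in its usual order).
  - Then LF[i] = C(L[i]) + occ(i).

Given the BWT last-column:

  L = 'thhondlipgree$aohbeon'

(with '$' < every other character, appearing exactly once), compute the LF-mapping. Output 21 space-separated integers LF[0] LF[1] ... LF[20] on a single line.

Answer: 20 8 9 15 13 3 12 11 18 7 19 4 5 0 1 16 10 2 6 17 14

Derivation:
Char counts: '$':1, 'a':1, 'b':1, 'd':1, 'e':3, 'g':1, 'h':3, 'i':1, 'l':1, 'n':2, 'o':3, 'p':1, 'r':1, 't':1
C (first-col start): C('$')=0, C('a')=1, C('b')=2, C('d')=3, C('e')=4, C('g')=7, C('h')=8, C('i')=11, C('l')=12, C('n')=13, C('o')=15, C('p')=18, C('r')=19, C('t')=20
L[0]='t': occ=0, LF[0]=C('t')+0=20+0=20
L[1]='h': occ=0, LF[1]=C('h')+0=8+0=8
L[2]='h': occ=1, LF[2]=C('h')+1=8+1=9
L[3]='o': occ=0, LF[3]=C('o')+0=15+0=15
L[4]='n': occ=0, LF[4]=C('n')+0=13+0=13
L[5]='d': occ=0, LF[5]=C('d')+0=3+0=3
L[6]='l': occ=0, LF[6]=C('l')+0=12+0=12
L[7]='i': occ=0, LF[7]=C('i')+0=11+0=11
L[8]='p': occ=0, LF[8]=C('p')+0=18+0=18
L[9]='g': occ=0, LF[9]=C('g')+0=7+0=7
L[10]='r': occ=0, LF[10]=C('r')+0=19+0=19
L[11]='e': occ=0, LF[11]=C('e')+0=4+0=4
L[12]='e': occ=1, LF[12]=C('e')+1=4+1=5
L[13]='$': occ=0, LF[13]=C('$')+0=0+0=0
L[14]='a': occ=0, LF[14]=C('a')+0=1+0=1
L[15]='o': occ=1, LF[15]=C('o')+1=15+1=16
L[16]='h': occ=2, LF[16]=C('h')+2=8+2=10
L[17]='b': occ=0, LF[17]=C('b')+0=2+0=2
L[18]='e': occ=2, LF[18]=C('e')+2=4+2=6
L[19]='o': occ=2, LF[19]=C('o')+2=15+2=17
L[20]='n': occ=1, LF[20]=C('n')+1=13+1=14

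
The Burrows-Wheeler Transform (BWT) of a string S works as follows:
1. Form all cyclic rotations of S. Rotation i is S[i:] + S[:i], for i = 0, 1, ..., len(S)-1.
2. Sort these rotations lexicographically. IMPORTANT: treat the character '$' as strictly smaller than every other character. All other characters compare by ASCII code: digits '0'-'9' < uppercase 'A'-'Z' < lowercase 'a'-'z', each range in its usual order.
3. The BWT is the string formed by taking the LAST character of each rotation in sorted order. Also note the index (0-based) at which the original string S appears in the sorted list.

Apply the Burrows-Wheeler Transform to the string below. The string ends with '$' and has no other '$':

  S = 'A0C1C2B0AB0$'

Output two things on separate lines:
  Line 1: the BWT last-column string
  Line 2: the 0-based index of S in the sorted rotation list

Answer: 0BBACC$0A201
6

Derivation:
All 12 rotations (rotation i = S[i:]+S[:i]):
  rot[0] = A0C1C2B0AB0$
  rot[1] = 0C1C2B0AB0$A
  rot[2] = C1C2B0AB0$A0
  rot[3] = 1C2B0AB0$A0C
  rot[4] = C2B0AB0$A0C1
  rot[5] = 2B0AB0$A0C1C
  rot[6] = B0AB0$A0C1C2
  rot[7] = 0AB0$A0C1C2B
  rot[8] = AB0$A0C1C2B0
  rot[9] = B0$A0C1C2B0A
  rot[10] = 0$A0C1C2B0AB
  rot[11] = $A0C1C2B0AB0
Sorted (with $ < everything):
  sorted[0] = $A0C1C2B0AB0  (last char: '0')
  sorted[1] = 0$A0C1C2B0AB  (last char: 'B')
  sorted[2] = 0AB0$A0C1C2B  (last char: 'B')
  sorted[3] = 0C1C2B0AB0$A  (last char: 'A')
  sorted[4] = 1C2B0AB0$A0C  (last char: 'C')
  sorted[5] = 2B0AB0$A0C1C  (last char: 'C')
  sorted[6] = A0C1C2B0AB0$  (last char: '$')
  sorted[7] = AB0$A0C1C2B0  (last char: '0')
  sorted[8] = B0$A0C1C2B0A  (last char: 'A')
  sorted[9] = B0AB0$A0C1C2  (last char: '2')
  sorted[10] = C1C2B0AB0$A0  (last char: '0')
  sorted[11] = C2B0AB0$A0C1  (last char: '1')
Last column: 0BBACC$0A201
Original string S is at sorted index 6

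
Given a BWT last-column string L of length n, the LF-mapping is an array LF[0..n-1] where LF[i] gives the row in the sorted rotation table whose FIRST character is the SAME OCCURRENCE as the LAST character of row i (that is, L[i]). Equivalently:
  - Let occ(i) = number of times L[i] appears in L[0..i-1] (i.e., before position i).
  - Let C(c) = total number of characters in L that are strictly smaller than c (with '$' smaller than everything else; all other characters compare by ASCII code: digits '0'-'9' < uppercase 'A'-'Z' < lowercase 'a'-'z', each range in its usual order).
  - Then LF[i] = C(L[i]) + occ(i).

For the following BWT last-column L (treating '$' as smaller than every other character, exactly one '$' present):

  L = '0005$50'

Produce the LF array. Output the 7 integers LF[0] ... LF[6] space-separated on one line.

Char counts: '$':1, '0':4, '5':2
C (first-col start): C('$')=0, C('0')=1, C('5')=5
L[0]='0': occ=0, LF[0]=C('0')+0=1+0=1
L[1]='0': occ=1, LF[1]=C('0')+1=1+1=2
L[2]='0': occ=2, LF[2]=C('0')+2=1+2=3
L[3]='5': occ=0, LF[3]=C('5')+0=5+0=5
L[4]='$': occ=0, LF[4]=C('$')+0=0+0=0
L[5]='5': occ=1, LF[5]=C('5')+1=5+1=6
L[6]='0': occ=3, LF[6]=C('0')+3=1+3=4

Answer: 1 2 3 5 0 6 4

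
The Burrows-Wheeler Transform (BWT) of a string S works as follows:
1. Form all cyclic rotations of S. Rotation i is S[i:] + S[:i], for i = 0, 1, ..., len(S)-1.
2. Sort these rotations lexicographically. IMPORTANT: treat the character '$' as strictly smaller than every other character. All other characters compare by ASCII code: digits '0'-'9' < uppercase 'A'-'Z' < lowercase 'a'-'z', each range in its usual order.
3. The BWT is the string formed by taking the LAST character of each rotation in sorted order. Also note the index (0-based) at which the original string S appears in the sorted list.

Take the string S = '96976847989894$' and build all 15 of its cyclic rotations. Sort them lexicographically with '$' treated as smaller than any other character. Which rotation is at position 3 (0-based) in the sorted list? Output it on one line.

Answer: 6847989894$9697

Derivation:
All 15 rotations (rotation i = S[i:]+S[:i]):
  rot[0] = 96976847989894$
  rot[1] = 6976847989894$9
  rot[2] = 976847989894$96
  rot[3] = 76847989894$969
  rot[4] = 6847989894$9697
  rot[5] = 847989894$96976
  rot[6] = 47989894$969768
  rot[7] = 7989894$9697684
  rot[8] = 989894$96976847
  rot[9] = 89894$969768479
  rot[10] = 9894$9697684798
  rot[11] = 894$96976847989
  rot[12] = 94$969768479898
  rot[13] = 4$9697684798989
  rot[14] = $96976847989894
Sorted (with $ < everything):
  sorted[0] = $96976847989894
  sorted[1] = 4$9697684798989
  sorted[2] = 47989894$969768
  sorted[3] = 6847989894$9697
  sorted[4] = 6976847989894$9
  sorted[5] = 76847989894$969
  sorted[6] = 7989894$9697684
  sorted[7] = 847989894$96976
  sorted[8] = 894$96976847989
  sorted[9] = 89894$969768479
  sorted[10] = 94$969768479898
  sorted[11] = 96976847989894$
  sorted[12] = 976847989894$96
  sorted[13] = 9894$9697684798
  sorted[14] = 989894$96976847
sorted[3] = 6847989894$9697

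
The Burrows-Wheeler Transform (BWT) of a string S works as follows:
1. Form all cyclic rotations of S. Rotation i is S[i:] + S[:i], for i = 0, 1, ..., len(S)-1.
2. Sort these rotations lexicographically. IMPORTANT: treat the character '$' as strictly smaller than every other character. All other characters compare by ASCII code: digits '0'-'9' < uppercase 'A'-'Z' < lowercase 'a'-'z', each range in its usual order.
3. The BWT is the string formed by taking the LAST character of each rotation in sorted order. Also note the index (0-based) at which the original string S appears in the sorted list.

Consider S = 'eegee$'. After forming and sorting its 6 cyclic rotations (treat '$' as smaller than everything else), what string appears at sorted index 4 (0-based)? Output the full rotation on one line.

Answer: egee$e

Derivation:
All 6 rotations (rotation i = S[i:]+S[:i]):
  rot[0] = eegee$
  rot[1] = egee$e
  rot[2] = gee$ee
  rot[3] = ee$eeg
  rot[4] = e$eege
  rot[5] = $eegee
Sorted (with $ < everything):
  sorted[0] = $eegee
  sorted[1] = e$eege
  sorted[2] = ee$eeg
  sorted[3] = eegee$
  sorted[4] = egee$e
  sorted[5] = gee$ee
sorted[4] = egee$e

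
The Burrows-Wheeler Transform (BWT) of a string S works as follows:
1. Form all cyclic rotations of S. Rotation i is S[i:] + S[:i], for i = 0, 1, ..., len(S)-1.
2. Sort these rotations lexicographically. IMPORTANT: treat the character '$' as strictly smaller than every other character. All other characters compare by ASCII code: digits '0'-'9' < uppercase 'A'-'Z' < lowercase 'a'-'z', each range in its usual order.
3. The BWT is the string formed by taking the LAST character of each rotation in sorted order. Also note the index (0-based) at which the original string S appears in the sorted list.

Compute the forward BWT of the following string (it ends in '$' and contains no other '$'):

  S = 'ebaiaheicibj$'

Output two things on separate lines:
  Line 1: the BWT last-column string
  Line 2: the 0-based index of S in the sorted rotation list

Answer: jibeii$haaceb
6

Derivation:
All 13 rotations (rotation i = S[i:]+S[:i]):
  rot[0] = ebaiaheicibj$
  rot[1] = baiaheicibj$e
  rot[2] = aiaheicibj$eb
  rot[3] = iaheicibj$eba
  rot[4] = aheicibj$ebai
  rot[5] = heicibj$ebaia
  rot[6] = eicibj$ebaiah
  rot[7] = icibj$ebaiahe
  rot[8] = cibj$ebaiahei
  rot[9] = ibj$ebaiaheic
  rot[10] = bj$ebaiaheici
  rot[11] = j$ebaiaheicib
  rot[12] = $ebaiaheicibj
Sorted (with $ < everything):
  sorted[0] = $ebaiaheicibj  (last char: 'j')
  sorted[1] = aheicibj$ebai  (last char: 'i')
  sorted[2] = aiaheicibj$eb  (last char: 'b')
  sorted[3] = baiaheicibj$e  (last char: 'e')
  sorted[4] = bj$ebaiaheici  (last char: 'i')
  sorted[5] = cibj$ebaiahei  (last char: 'i')
  sorted[6] = ebaiaheicibj$  (last char: '$')
  sorted[7] = eicibj$ebaiah  (last char: 'h')
  sorted[8] = heicibj$ebaia  (last char: 'a')
  sorted[9] = iaheicibj$eba  (last char: 'a')
  sorted[10] = ibj$ebaiaheic  (last char: 'c')
  sorted[11] = icibj$ebaiahe  (last char: 'e')
  sorted[12] = j$ebaiaheicib  (last char: 'b')
Last column: jibeii$haaceb
Original string S is at sorted index 6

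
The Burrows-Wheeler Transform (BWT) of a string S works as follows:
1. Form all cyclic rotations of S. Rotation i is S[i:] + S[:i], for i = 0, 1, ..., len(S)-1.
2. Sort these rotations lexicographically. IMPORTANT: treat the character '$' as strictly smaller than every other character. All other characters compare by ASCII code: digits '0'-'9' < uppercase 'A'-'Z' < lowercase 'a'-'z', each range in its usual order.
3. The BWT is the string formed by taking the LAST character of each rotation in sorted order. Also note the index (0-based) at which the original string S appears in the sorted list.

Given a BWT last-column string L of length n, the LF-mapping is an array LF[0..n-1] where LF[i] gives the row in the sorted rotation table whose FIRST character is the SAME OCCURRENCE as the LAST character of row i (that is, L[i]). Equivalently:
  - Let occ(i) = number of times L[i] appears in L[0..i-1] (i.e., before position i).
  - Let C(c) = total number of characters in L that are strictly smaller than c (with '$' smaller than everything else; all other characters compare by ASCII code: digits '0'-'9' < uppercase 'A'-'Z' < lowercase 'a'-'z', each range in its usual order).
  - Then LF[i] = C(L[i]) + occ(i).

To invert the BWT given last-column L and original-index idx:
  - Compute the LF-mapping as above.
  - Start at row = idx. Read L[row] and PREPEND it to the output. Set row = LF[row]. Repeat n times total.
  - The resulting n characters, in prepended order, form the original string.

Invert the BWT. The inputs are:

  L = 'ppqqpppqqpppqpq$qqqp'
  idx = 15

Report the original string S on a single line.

Answer: qqpppppqppqqqqqpqpp$

Derivation:
LF mapping: 1 2 11 12 3 4 5 13 14 6 7 8 15 9 16 0 17 18 19 10
Walk LF starting at row 15, prepending L[row]:
  step 1: row=15, L[15]='$', prepend. Next row=LF[15]=0
  step 2: row=0, L[0]='p', prepend. Next row=LF[0]=1
  step 3: row=1, L[1]='p', prepend. Next row=LF[1]=2
  step 4: row=2, L[2]='q', prepend. Next row=LF[2]=11
  step 5: row=11, L[11]='p', prepend. Next row=LF[11]=8
  step 6: row=8, L[8]='q', prepend. Next row=LF[8]=14
  step 7: row=14, L[14]='q', prepend. Next row=LF[14]=16
  step 8: row=16, L[16]='q', prepend. Next row=LF[16]=17
  step 9: row=17, L[17]='q', prepend. Next row=LF[17]=18
  step 10: row=18, L[18]='q', prepend. Next row=LF[18]=19
  step 11: row=19, L[19]='p', prepend. Next row=LF[19]=10
  step 12: row=10, L[10]='p', prepend. Next row=LF[10]=7
  step 13: row=7, L[7]='q', prepend. Next row=LF[7]=13
  step 14: row=13, L[13]='p', prepend. Next row=LF[13]=9
  step 15: row=9, L[9]='p', prepend. Next row=LF[9]=6
  step 16: row=6, L[6]='p', prepend. Next row=LF[6]=5
  step 17: row=5, L[5]='p', prepend. Next row=LF[5]=4
  step 18: row=4, L[4]='p', prepend. Next row=LF[4]=3
  step 19: row=3, L[3]='q', prepend. Next row=LF[3]=12
  step 20: row=12, L[12]='q', prepend. Next row=LF[12]=15
Reversed output: qqpppppqppqqqqqpqpp$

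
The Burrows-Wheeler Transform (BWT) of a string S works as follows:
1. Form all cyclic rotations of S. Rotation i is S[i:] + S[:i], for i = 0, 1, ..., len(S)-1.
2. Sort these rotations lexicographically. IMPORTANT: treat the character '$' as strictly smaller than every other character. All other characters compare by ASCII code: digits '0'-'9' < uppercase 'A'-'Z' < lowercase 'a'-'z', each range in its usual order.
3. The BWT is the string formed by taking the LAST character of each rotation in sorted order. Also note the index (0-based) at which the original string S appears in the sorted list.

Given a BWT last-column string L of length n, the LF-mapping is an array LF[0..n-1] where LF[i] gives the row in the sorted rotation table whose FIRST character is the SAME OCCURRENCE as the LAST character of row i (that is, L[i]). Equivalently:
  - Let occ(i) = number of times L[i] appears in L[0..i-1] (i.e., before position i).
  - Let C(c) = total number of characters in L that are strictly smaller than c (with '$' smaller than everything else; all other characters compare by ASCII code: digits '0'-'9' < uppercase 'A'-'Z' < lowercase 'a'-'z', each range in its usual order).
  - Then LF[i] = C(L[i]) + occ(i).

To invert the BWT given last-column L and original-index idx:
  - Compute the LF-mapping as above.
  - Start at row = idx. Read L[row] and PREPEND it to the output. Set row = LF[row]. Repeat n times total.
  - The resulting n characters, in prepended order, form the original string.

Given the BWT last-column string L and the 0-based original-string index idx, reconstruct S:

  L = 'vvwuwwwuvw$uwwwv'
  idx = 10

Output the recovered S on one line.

LF mapping: 4 5 8 1 9 10 11 2 6 12 0 3 13 14 15 7
Walk LF starting at row 10, prepending L[row]:
  step 1: row=10, L[10]='$', prepend. Next row=LF[10]=0
  step 2: row=0, L[0]='v', prepend. Next row=LF[0]=4
  step 3: row=4, L[4]='w', prepend. Next row=LF[4]=9
  step 4: row=9, L[9]='w', prepend. Next row=LF[9]=12
  step 5: row=12, L[12]='w', prepend. Next row=LF[12]=13
  step 6: row=13, L[13]='w', prepend. Next row=LF[13]=14
  step 7: row=14, L[14]='w', prepend. Next row=LF[14]=15
  step 8: row=15, L[15]='v', prepend. Next row=LF[15]=7
  step 9: row=7, L[7]='u', prepend. Next row=LF[7]=2
  step 10: row=2, L[2]='w', prepend. Next row=LF[2]=8
  step 11: row=8, L[8]='v', prepend. Next row=LF[8]=6
  step 12: row=6, L[6]='w', prepend. Next row=LF[6]=11
  step 13: row=11, L[11]='u', prepend. Next row=LF[11]=3
  step 14: row=3, L[3]='u', prepend. Next row=LF[3]=1
  step 15: row=1, L[1]='v', prepend. Next row=LF[1]=5
  step 16: row=5, L[5]='w', prepend. Next row=LF[5]=10
Reversed output: wvuuwvwuvwwwwwv$

Answer: wvuuwvwuvwwwwwv$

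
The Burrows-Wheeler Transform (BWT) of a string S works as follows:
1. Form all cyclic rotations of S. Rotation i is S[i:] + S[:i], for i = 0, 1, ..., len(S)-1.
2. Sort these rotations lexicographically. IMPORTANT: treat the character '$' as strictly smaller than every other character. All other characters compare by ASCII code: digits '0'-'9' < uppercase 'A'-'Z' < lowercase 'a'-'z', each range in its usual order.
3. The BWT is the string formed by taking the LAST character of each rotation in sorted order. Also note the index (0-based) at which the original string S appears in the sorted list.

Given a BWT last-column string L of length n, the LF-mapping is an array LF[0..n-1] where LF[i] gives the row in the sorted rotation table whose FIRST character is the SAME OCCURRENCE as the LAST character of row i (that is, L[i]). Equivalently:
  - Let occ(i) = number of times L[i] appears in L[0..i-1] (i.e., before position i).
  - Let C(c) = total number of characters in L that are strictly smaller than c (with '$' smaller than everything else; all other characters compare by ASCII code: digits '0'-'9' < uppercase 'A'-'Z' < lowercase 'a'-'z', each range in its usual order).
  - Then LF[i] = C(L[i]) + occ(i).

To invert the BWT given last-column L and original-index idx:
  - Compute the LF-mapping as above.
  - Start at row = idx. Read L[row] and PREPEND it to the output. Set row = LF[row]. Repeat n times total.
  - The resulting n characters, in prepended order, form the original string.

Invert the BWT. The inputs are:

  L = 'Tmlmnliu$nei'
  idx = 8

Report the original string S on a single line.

LF mapping: 1 7 5 8 9 6 3 11 0 10 2 4
Walk LF starting at row 8, prepending L[row]:
  step 1: row=8, L[8]='$', prepend. Next row=LF[8]=0
  step 2: row=0, L[0]='T', prepend. Next row=LF[0]=1
  step 3: row=1, L[1]='m', prepend. Next row=LF[1]=7
  step 4: row=7, L[7]='u', prepend. Next row=LF[7]=11
  step 5: row=11, L[11]='i', prepend. Next row=LF[11]=4
  step 6: row=4, L[4]='n', prepend. Next row=LF[4]=9
  step 7: row=9, L[9]='n', prepend. Next row=LF[9]=10
  step 8: row=10, L[10]='e', prepend. Next row=LF[10]=2
  step 9: row=2, L[2]='l', prepend. Next row=LF[2]=5
  step 10: row=5, L[5]='l', prepend. Next row=LF[5]=6
  step 11: row=6, L[6]='i', prepend. Next row=LF[6]=3
  step 12: row=3, L[3]='m', prepend. Next row=LF[3]=8
Reversed output: millenniumT$

Answer: millenniumT$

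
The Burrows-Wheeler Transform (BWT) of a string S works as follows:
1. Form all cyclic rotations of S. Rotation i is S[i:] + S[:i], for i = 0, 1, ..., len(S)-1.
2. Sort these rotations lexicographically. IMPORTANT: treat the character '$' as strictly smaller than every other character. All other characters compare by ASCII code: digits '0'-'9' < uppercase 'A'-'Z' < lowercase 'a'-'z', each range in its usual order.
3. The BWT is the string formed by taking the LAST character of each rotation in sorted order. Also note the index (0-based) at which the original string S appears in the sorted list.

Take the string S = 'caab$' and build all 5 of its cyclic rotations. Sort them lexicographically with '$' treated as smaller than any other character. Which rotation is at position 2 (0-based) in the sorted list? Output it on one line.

All 5 rotations (rotation i = S[i:]+S[:i]):
  rot[0] = caab$
  rot[1] = aab$c
  rot[2] = ab$ca
  rot[3] = b$caa
  rot[4] = $caab
Sorted (with $ < everything):
  sorted[0] = $caab
  sorted[1] = aab$c
  sorted[2] = ab$ca
  sorted[3] = b$caa
  sorted[4] = caab$
sorted[2] = ab$ca

Answer: ab$ca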